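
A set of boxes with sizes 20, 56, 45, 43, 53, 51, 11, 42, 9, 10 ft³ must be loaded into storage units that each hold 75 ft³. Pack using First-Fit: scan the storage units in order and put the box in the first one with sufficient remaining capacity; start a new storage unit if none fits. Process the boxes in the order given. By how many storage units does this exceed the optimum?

0

First-Fit: [20,45,9] [56,11] [43,10] [53] [51] [42] → 6 storage units.
6 boxes exceed 37.5 ft³ (half the capacity), and no two of those can share a storage unit, so at least 6 storage units are needed.
So 6 is already optimal.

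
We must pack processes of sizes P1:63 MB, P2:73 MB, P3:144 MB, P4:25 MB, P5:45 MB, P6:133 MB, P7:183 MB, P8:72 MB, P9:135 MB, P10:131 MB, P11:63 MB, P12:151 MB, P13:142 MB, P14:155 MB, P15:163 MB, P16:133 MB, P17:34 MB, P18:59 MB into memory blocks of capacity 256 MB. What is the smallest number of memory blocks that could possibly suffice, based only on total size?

Total size = 63 + 73 + 144 + 25 + 45 + 133 + 183 + 72 + 135 + 131 + 63 + 151 + 142 + 155 + 163 + 133 + 34 + 59 = 1904 MB.
⌈1904 / 256⌉ = 8.

8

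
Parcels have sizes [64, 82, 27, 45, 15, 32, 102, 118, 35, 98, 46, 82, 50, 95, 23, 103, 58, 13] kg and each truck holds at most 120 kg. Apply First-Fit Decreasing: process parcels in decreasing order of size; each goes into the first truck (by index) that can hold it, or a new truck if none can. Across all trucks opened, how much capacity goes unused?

Sorted descending: 118, 103, 102, 98, 95, 82, 82, 64, 58, 50, 46, 45, 35, 32, 27, 23, 15, 13.
118 kg → truck 1 (remaining 2 kg)
103 kg → truck 2 (remaining 17 kg)
102 kg → truck 3 (remaining 18 kg)
98 kg → truck 4 (remaining 22 kg)
95 kg → truck 5 (remaining 25 kg)
82 kg → truck 6 (remaining 38 kg)
82 kg → truck 7 (remaining 38 kg)
64 kg → truck 8 (remaining 56 kg)
58 kg → truck 9 (remaining 62 kg)
50 kg → truck 8 (remaining 6 kg)
46 kg → truck 9 (remaining 16 kg)
45 kg → truck 10 (remaining 75 kg)
35 kg → truck 6 (remaining 3 kg)
32 kg → truck 7 (remaining 6 kg)
27 kg → truck 10 (remaining 48 kg)
23 kg → truck 5 (remaining 2 kg)
15 kg → truck 2 (remaining 2 kg)
13 kg → truck 3 (remaining 5 kg)
10 trucks × 120 kg = 1200 kg; used 1088 kg; unused 112 kg.

112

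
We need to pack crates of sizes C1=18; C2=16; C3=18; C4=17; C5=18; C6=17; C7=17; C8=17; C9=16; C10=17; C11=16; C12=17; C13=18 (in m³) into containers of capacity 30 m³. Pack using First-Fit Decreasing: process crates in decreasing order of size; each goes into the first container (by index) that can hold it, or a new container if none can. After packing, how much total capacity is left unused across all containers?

Sorted descending: 18, 18, 18, 18, 17, 17, 17, 17, 17, 17, 16, 16, 16.
18 m³ → container 1 (remaining 12 m³)
18 m³ → container 2 (remaining 12 m³)
18 m³ → container 3 (remaining 12 m³)
18 m³ → container 4 (remaining 12 m³)
17 m³ → container 5 (remaining 13 m³)
17 m³ → container 6 (remaining 13 m³)
17 m³ → container 7 (remaining 13 m³)
17 m³ → container 8 (remaining 13 m³)
17 m³ → container 9 (remaining 13 m³)
17 m³ → container 10 (remaining 13 m³)
16 m³ → container 11 (remaining 14 m³)
16 m³ → container 12 (remaining 14 m³)
16 m³ → container 13 (remaining 14 m³)
13 containers × 30 m³ = 390 m³; used 222 m³; unused 168 m³.

168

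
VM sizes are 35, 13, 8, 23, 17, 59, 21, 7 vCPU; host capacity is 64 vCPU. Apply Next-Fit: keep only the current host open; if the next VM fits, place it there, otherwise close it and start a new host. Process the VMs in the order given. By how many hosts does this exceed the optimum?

Next-Fit: [35,13,8] [23,17] [59] [21,7] → 4 hosts.
Total size 183 vCPU; any packing needs at least ⌈183/64⌉ = 3 hosts.
An optimal packing achieves that bound: [59] [35,21,8] [23,17,13,7] → 3 hosts.
Excess: 4 − 3 = 1.

1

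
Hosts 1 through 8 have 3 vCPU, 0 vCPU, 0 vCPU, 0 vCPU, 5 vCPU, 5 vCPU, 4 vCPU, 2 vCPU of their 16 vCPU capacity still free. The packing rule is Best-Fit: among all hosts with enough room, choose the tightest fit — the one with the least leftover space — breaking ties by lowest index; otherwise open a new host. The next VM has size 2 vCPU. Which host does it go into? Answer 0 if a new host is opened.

8

Hosts with room: host 1 (3 vCPU), host 5 (5 vCPU), host 6 (5 vCPU), host 7 (4 vCPU), host 8 (2 vCPU).
Tightest fit is host 8 with 2 vCPU free.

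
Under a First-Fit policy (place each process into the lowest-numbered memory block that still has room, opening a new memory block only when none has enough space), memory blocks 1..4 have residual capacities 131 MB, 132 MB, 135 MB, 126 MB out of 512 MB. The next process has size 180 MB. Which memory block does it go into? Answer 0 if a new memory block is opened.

No memory block has ≥ 180 MB free, so a new memory block is opened.

0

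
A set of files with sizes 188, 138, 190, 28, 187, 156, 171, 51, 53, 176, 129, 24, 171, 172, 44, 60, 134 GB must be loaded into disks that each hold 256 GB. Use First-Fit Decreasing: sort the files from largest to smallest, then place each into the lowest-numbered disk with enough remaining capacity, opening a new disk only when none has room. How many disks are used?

11 disks

Sorted descending: 190, 188, 187, 176, 172, 171, 171, 156, 138, 134, 129, 60, 53, 51, 44, 28, 24.
190 GB → disk 1 (remaining 66 GB)
188 GB → disk 2 (remaining 68 GB)
187 GB → disk 3 (remaining 69 GB)
176 GB → disk 4 (remaining 80 GB)
172 GB → disk 5 (remaining 84 GB)
171 GB → disk 6 (remaining 85 GB)
171 GB → disk 7 (remaining 85 GB)
156 GB → disk 8 (remaining 100 GB)
138 GB → disk 9 (remaining 118 GB)
134 GB → disk 10 (remaining 122 GB)
129 GB → disk 11 (remaining 127 GB)
60 GB → disk 1 (remaining 6 GB)
53 GB → disk 2 (remaining 15 GB)
51 GB → disk 3 (remaining 18 GB)
44 GB → disk 4 (remaining 36 GB)
28 GB → disk 4 (remaining 8 GB)
24 GB → disk 5 (remaining 60 GB)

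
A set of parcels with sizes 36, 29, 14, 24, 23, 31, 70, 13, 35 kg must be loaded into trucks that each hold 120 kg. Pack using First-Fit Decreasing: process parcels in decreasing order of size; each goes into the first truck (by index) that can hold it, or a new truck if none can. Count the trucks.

Sorted descending: 70, 36, 35, 31, 29, 24, 23, 14, 13.
Put 70 kg in truck 1; 50 kg remain.
Put 36 kg in truck 1; 14 kg remain.
Put 35 kg in truck 2; 85 kg remain.
Put 31 kg in truck 2; 54 kg remain.
Put 29 kg in truck 2; 25 kg remain.
Put 24 kg in truck 2; 1 kg remain.
Put 23 kg in truck 3; 97 kg remain.
Put 14 kg in truck 1; 0 kg remain.
Put 13 kg in truck 3; 84 kg remain.
Final trucks: [70,36,14] [35,31,29,24] [23,13].

3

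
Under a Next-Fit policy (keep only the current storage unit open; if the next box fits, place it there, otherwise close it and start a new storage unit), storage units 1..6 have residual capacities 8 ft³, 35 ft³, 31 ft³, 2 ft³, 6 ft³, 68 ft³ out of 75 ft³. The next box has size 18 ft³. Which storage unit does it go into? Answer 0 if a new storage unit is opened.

6

Next-Fit only looks at storage unit 6, which has 68 ft³ free.
18 ft³ fits there.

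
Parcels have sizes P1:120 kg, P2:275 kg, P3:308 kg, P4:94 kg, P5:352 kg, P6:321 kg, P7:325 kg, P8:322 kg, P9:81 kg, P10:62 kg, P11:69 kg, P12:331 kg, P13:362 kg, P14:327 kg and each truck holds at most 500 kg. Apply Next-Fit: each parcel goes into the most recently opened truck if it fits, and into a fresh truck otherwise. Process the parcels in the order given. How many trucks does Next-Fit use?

Put P1 (120 kg) in truck 1; 380 kg remain.
Put P2 (275 kg) in truck 1; 105 kg remain.
Put P3 (308 kg) in truck 2; 192 kg remain.
Put P4 (94 kg) in truck 2; 98 kg remain.
Put P5 (352 kg) in truck 3; 148 kg remain.
Put P6 (321 kg) in truck 4; 179 kg remain.
Put P7 (325 kg) in truck 5; 175 kg remain.
Put P8 (322 kg) in truck 6; 178 kg remain.
Put P9 (81 kg) in truck 6; 97 kg remain.
Put P10 (62 kg) in truck 6; 35 kg remain.
Put P11 (69 kg) in truck 7; 431 kg remain.
Put P12 (331 kg) in truck 7; 100 kg remain.
Put P13 (362 kg) in truck 8; 138 kg remain.
Put P14 (327 kg) in truck 9; 173 kg remain.
Final trucks: [120,275] [308,94] [352] [321] [325] [322,81,62] [69,331] [362] [327].

9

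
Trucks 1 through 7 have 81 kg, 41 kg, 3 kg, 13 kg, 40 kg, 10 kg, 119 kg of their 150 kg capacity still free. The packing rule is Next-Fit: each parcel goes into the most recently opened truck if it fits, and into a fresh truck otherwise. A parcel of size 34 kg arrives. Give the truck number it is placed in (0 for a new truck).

Next-Fit only looks at truck 7, which has 119 kg free.
34 kg fits there.

7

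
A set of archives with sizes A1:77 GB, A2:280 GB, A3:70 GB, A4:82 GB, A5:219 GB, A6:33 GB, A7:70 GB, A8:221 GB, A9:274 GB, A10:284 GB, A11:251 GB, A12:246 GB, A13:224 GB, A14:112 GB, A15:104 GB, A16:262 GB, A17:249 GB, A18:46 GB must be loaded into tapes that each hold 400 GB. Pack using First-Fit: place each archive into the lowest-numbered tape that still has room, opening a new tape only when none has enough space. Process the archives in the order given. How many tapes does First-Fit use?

tape 1: place A1 (77 GB), 323 GB left
tape 1: place A2 (280 GB), 43 GB left
tape 2: place A3 (70 GB), 330 GB left
tape 2: place A4 (82 GB), 248 GB left
tape 2: place A5 (219 GB), 29 GB left
tape 1: place A6 (33 GB), 10 GB left
tape 3: place A7 (70 GB), 330 GB left
tape 3: place A8 (221 GB), 109 GB left
tape 4: place A9 (274 GB), 126 GB left
tape 5: place A10 (284 GB), 116 GB left
tape 6: place A11 (251 GB), 149 GB left
tape 7: place A12 (246 GB), 154 GB left
tape 8: place A13 (224 GB), 176 GB left
tape 4: place A14 (112 GB), 14 GB left
tape 3: place A15 (104 GB), 5 GB left
tape 9: place A16 (262 GB), 138 GB left
tape 10: place A17 (249 GB), 151 GB left
tape 5: place A18 (46 GB), 70 GB left

10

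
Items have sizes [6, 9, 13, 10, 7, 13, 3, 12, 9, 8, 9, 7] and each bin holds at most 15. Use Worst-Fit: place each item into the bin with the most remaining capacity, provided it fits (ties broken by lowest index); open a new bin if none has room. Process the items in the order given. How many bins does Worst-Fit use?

9

Put 6 in bin 1; 9 remain.
Put 9 in bin 1; 0 remain.
Put 13 in bin 2; 2 remain.
Put 10 in bin 3; 5 remain.
Put 7 in bin 4; 8 remain.
Put 13 in bin 5; 2 remain.
Put 3 in bin 4; 5 remain.
Put 12 in bin 6; 3 remain.
Put 9 in bin 7; 6 remain.
Put 8 in bin 8; 7 remain.
Put 9 in bin 9; 6 remain.
Put 7 in bin 8; 0 remain.
Final bins: [6,9] [13] [10] [7,3] [13] [12] [9] [8,7] [9].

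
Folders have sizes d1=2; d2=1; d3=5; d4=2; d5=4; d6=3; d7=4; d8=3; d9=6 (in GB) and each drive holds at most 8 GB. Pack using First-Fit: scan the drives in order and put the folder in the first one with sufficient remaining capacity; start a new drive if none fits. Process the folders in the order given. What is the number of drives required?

drive 1: place d1 (2 GB), 6 GB left
drive 1: place d2 (1 GB), 5 GB left
drive 1: place d3 (5 GB), 0 GB left
drive 2: place d4 (2 GB), 6 GB left
drive 2: place d5 (4 GB), 2 GB left
drive 3: place d6 (3 GB), 5 GB left
drive 3: place d7 (4 GB), 1 GB left
drive 4: place d8 (3 GB), 5 GB left
drive 5: place d9 (6 GB), 2 GB left

5 drives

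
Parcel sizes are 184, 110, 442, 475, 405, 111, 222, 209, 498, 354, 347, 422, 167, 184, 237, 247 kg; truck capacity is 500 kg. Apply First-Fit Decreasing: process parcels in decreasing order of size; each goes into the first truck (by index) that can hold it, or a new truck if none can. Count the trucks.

11

Sorted descending: 498, 475, 442, 422, 405, 354, 347, 247, 237, 222, 209, 184, 184, 167, 111, 110.
truck 1: place 498 kg, 2 kg left
truck 2: place 475 kg, 25 kg left
truck 3: place 442 kg, 58 kg left
truck 4: place 422 kg, 78 kg left
truck 5: place 405 kg, 95 kg left
truck 6: place 354 kg, 146 kg left
truck 7: place 347 kg, 153 kg left
truck 8: place 247 kg, 253 kg left
truck 8: place 237 kg, 16 kg left
truck 9: place 222 kg, 278 kg left
truck 9: place 209 kg, 69 kg left
truck 10: place 184 kg, 316 kg left
truck 10: place 184 kg, 132 kg left
truck 11: place 167 kg, 333 kg left
truck 6: place 111 kg, 35 kg left
truck 7: place 110 kg, 43 kg left
Final trucks: [498] [475] [442] [422] [405] [354,111] [347,110] [247,237] [222,209] [184,184] [167].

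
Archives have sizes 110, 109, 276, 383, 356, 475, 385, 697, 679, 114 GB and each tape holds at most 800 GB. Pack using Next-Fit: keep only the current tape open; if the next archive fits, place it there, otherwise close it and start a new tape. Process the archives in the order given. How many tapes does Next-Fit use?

110 GB → tape 1 (remaining 690 GB)
109 GB → tape 1 (remaining 581 GB)
276 GB → tape 1 (remaining 305 GB)
383 GB → tape 2 (remaining 417 GB)
356 GB → tape 2 (remaining 61 GB)
475 GB → tape 3 (remaining 325 GB)
385 GB → tape 4 (remaining 415 GB)
697 GB → tape 5 (remaining 103 GB)
679 GB → tape 6 (remaining 121 GB)
114 GB → tape 6 (remaining 7 GB)

6 tapes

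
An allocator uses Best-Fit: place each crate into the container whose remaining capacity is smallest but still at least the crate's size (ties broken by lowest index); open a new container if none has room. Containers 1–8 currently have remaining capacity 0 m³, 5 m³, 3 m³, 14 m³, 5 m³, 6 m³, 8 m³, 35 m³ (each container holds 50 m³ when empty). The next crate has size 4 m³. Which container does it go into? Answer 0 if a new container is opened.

2

Containers with room: container 2 (5 m³), container 4 (14 m³), container 5 (5 m³), container 6 (6 m³), container 7 (8 m³), container 8 (35 m³).
Tightest fit is container 2 with 5 m³ free.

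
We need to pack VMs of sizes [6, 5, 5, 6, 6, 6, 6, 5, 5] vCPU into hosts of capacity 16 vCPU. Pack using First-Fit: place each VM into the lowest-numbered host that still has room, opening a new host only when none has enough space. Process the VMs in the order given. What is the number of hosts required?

6 vCPU → host 1 (remaining 10 vCPU)
5 vCPU → host 1 (remaining 5 vCPU)
5 vCPU → host 1 (remaining 0 vCPU)
6 vCPU → host 2 (remaining 10 vCPU)
6 vCPU → host 2 (remaining 4 vCPU)
6 vCPU → host 3 (remaining 10 vCPU)
6 vCPU → host 3 (remaining 4 vCPU)
5 vCPU → host 4 (remaining 11 vCPU)
5 vCPU → host 4 (remaining 6 vCPU)

4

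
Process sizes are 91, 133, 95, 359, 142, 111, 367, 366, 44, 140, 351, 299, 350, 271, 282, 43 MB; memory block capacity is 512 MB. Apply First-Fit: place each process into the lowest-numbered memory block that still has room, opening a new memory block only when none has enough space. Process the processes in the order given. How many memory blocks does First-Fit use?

memory block 1: place 91 MB, 421 MB left
memory block 1: place 133 MB, 288 MB left
memory block 1: place 95 MB, 193 MB left
memory block 2: place 359 MB, 153 MB left
memory block 1: place 142 MB, 51 MB left
memory block 2: place 111 MB, 42 MB left
memory block 3: place 367 MB, 145 MB left
memory block 4: place 366 MB, 146 MB left
memory block 1: place 44 MB, 7 MB left
memory block 3: place 140 MB, 5 MB left
memory block 5: place 351 MB, 161 MB left
memory block 6: place 299 MB, 213 MB left
memory block 7: place 350 MB, 162 MB left
memory block 8: place 271 MB, 241 MB left
memory block 9: place 282 MB, 230 MB left
memory block 4: place 43 MB, 103 MB left
Final memory blocks: [91,133,95,142,44] [359,111] [367,140] [366,43] [351] [299] [350] [271] [282].

9 memory blocks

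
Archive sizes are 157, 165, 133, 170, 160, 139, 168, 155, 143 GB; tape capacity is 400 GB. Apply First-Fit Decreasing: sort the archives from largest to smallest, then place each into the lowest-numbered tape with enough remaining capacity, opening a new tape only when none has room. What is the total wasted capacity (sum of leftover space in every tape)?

Sorted descending: 170, 168, 165, 160, 157, 155, 143, 139, 133.
Put 170 GB in tape 1; 230 GB remain.
Put 168 GB in tape 1; 62 GB remain.
Put 165 GB in tape 2; 235 GB remain.
Put 160 GB in tape 2; 75 GB remain.
Put 157 GB in tape 3; 243 GB remain.
Put 155 GB in tape 3; 88 GB remain.
Put 143 GB in tape 4; 257 GB remain.
Put 139 GB in tape 4; 118 GB remain.
Put 133 GB in tape 5; 267 GB remain.
5 tapes × 400 GB = 2000 GB; used 1390 GB; unused 610 GB.

610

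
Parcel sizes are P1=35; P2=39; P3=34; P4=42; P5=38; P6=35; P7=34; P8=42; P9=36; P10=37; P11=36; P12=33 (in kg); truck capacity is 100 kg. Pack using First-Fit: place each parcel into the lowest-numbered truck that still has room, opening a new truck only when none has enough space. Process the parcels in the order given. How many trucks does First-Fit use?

6 trucks

Put P1 (35 kg) in truck 1; 65 kg remain.
Put P2 (39 kg) in truck 1; 26 kg remain.
Put P3 (34 kg) in truck 2; 66 kg remain.
Put P4 (42 kg) in truck 2; 24 kg remain.
Put P5 (38 kg) in truck 3; 62 kg remain.
Put P6 (35 kg) in truck 3; 27 kg remain.
Put P7 (34 kg) in truck 4; 66 kg remain.
Put P8 (42 kg) in truck 4; 24 kg remain.
Put P9 (36 kg) in truck 5; 64 kg remain.
Put P10 (37 kg) in truck 5; 27 kg remain.
Put P11 (36 kg) in truck 6; 64 kg remain.
Put P12 (33 kg) in truck 6; 31 kg remain.
Final trucks: [35,39] [34,42] [38,35] [34,42] [36,37] [36,33].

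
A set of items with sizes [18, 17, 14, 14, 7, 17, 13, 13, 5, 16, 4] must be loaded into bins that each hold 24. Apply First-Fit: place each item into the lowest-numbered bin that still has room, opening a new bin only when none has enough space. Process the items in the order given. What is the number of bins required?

8 bins

bin 1: place 18, 6 left
bin 2: place 17, 7 left
bin 3: place 14, 10 left
bin 4: place 14, 10 left
bin 2: place 7, 0 left
bin 5: place 17, 7 left
bin 6: place 13, 11 left
bin 7: place 13, 11 left
bin 1: place 5, 1 left
bin 8: place 16, 8 left
bin 3: place 4, 6 left
Final bins: [18,5] [17,7] [14,4] [14] [17] [13] [13] [16].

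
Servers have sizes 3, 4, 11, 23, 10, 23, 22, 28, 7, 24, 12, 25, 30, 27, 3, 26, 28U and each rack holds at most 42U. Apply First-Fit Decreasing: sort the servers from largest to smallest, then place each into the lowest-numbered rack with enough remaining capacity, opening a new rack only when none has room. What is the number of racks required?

Sorted descending: 30, 28, 28, 27, 26, 25, 24, 23, 23, 22, 12, 11, 10, 7, 4, 3, 3.
rack 1: place 30U, 12U left
rack 2: place 28U, 14U left
rack 3: place 28U, 14U left
rack 4: place 27U, 15U left
rack 5: place 26U, 16U left
rack 6: place 25U, 17U left
rack 7: place 24U, 18U left
rack 8: place 23U, 19U left
rack 9: place 23U, 19U left
rack 10: place 22U, 20U left
rack 1: place 12U, 0U left
rack 2: place 11U, 3U left
rack 3: place 10U, 4U left
rack 4: place 7U, 8U left
rack 3: place 4U, 0U left
rack 2: place 3U, 0U left
rack 4: place 3U, 5U left

10 racks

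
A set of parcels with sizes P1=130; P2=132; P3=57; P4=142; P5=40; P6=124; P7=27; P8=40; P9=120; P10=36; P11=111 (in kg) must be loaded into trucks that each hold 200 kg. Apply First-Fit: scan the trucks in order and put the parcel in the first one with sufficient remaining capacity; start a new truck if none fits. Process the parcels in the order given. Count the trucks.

6

Put P1 (130 kg) in truck 1; 70 kg remain.
Put P2 (132 kg) in truck 2; 68 kg remain.
Put P3 (57 kg) in truck 1; 13 kg remain.
Put P4 (142 kg) in truck 3; 58 kg remain.
Put P5 (40 kg) in truck 2; 28 kg remain.
Put P6 (124 kg) in truck 4; 76 kg remain.
Put P7 (27 kg) in truck 2; 1 kg remain.
Put P8 (40 kg) in truck 3; 18 kg remain.
Put P9 (120 kg) in truck 5; 80 kg remain.
Put P10 (36 kg) in truck 4; 40 kg remain.
Put P11 (111 kg) in truck 6; 89 kg remain.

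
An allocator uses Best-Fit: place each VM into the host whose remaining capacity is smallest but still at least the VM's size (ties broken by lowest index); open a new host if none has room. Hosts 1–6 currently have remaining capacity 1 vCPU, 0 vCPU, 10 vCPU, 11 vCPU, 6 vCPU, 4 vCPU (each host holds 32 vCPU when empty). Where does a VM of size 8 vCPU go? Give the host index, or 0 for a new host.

Hosts with room: host 3 (10 vCPU), host 4 (11 vCPU).
Tightest fit is host 3 with 10 vCPU free.

3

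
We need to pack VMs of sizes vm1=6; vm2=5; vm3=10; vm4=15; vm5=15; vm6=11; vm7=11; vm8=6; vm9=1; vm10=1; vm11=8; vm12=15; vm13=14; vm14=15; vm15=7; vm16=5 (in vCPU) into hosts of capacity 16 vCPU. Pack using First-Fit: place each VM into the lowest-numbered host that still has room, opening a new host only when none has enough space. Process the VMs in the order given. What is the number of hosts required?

10

host 1: place vm1 (6 vCPU), 10 vCPU left
host 1: place vm2 (5 vCPU), 5 vCPU left
host 2: place vm3 (10 vCPU), 6 vCPU left
host 3: place vm4 (15 vCPU), 1 vCPU left
host 4: place vm5 (15 vCPU), 1 vCPU left
host 5: place vm6 (11 vCPU), 5 vCPU left
host 6: place vm7 (11 vCPU), 5 vCPU left
host 2: place vm8 (6 vCPU), 0 vCPU left
host 1: place vm9 (1 vCPU), 4 vCPU left
host 1: place vm10 (1 vCPU), 3 vCPU left
host 7: place vm11 (8 vCPU), 8 vCPU left
host 8: place vm12 (15 vCPU), 1 vCPU left
host 9: place vm13 (14 vCPU), 2 vCPU left
host 10: place vm14 (15 vCPU), 1 vCPU left
host 7: place vm15 (7 vCPU), 1 vCPU left
host 5: place vm16 (5 vCPU), 0 vCPU left
Final hosts: [6,5,1,1] [10,6] [15] [15] [11,5] [11] [8,7] [15] [14] [15].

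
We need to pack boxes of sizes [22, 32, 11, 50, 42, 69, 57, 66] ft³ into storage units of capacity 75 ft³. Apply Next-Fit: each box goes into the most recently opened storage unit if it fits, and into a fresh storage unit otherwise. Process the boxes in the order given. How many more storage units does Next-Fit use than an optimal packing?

1

Next-Fit: [22,32,11] [50] [42] [69] [57] [66] → 6 storage units.
Total size 349 ft³; any packing needs at least ⌈349/75⌉ = 5 storage units.
An optimal packing achieves that bound: [69] [66] [57,11] [50,22] [42,32] → 5 storage units.
Excess: 6 − 5 = 1.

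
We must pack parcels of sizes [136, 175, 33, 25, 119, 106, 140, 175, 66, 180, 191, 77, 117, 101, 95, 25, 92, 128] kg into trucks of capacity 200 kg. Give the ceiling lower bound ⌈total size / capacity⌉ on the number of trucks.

10

Total size = 136 + 175 + 33 + 25 + 119 + 106 + 140 + 175 + 66 + 180 + 191 + 77 + 117 + 101 + 95 + 25 + 92 + 128 = 1981 kg.
⌈1981 / 200⌉ = 10.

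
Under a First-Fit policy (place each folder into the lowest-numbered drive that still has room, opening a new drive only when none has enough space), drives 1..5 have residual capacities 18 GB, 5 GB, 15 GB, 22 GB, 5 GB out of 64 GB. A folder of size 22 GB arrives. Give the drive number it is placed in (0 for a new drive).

4

Drives with room: drive 4 (22 GB).
The first with room is drive 4.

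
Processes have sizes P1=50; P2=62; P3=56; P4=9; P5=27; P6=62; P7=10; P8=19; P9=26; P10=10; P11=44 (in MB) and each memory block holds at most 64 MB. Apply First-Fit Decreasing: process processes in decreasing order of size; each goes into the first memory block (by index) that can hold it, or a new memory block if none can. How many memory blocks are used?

7 memory blocks

Sorted descending: 62, 62, 56, 50, 44, 27, 26, 19, 10, 10, 9.
62 MB → memory block 1 (remaining 2 MB)
62 MB → memory block 2 (remaining 2 MB)
56 MB → memory block 3 (remaining 8 MB)
50 MB → memory block 4 (remaining 14 MB)
44 MB → memory block 5 (remaining 20 MB)
27 MB → memory block 6 (remaining 37 MB)
26 MB → memory block 6 (remaining 11 MB)
19 MB → memory block 5 (remaining 1 MB)
10 MB → memory block 4 (remaining 4 MB)
10 MB → memory block 6 (remaining 1 MB)
9 MB → memory block 7 (remaining 55 MB)
Final memory blocks: [62] [62] [56] [50,10] [44,19] [27,26,10] [9].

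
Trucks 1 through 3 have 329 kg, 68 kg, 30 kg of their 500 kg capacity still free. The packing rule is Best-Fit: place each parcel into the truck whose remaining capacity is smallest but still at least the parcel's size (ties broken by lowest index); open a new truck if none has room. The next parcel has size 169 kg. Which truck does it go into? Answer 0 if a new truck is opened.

Trucks with room: truck 1 (329 kg).
Tightest fit is truck 1 with 329 kg free.

1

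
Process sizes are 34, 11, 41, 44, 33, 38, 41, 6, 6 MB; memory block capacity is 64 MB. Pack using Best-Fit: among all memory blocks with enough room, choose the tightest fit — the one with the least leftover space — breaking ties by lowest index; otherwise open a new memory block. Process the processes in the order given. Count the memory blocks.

6

Put 34 MB in memory block 1; 30 MB remain.
Put 11 MB in memory block 1; 19 MB remain.
Put 41 MB in memory block 2; 23 MB remain.
Put 44 MB in memory block 3; 20 MB remain.
Put 33 MB in memory block 4; 31 MB remain.
Put 38 MB in memory block 5; 26 MB remain.
Put 41 MB in memory block 6; 23 MB remain.
Put 6 MB in memory block 1; 13 MB remain.
Put 6 MB in memory block 1; 7 MB remain.
Final memory blocks: [34,11,6,6] [41] [44] [33] [38] [41].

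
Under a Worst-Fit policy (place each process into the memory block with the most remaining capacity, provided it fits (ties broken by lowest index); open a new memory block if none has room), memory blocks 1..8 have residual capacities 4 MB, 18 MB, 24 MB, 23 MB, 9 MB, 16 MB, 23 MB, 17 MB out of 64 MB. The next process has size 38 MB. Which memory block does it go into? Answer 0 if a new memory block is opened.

0

No memory block has ≥ 38 MB free, so a new memory block is opened.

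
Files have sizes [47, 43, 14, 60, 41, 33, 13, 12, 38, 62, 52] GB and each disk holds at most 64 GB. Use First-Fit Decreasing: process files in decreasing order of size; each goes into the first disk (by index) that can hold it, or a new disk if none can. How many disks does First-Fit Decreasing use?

8 disks

Sorted descending: 62, 60, 52, 47, 43, 41, 38, 33, 14, 13, 12.
Put 62 GB in disk 1; 2 GB remain.
Put 60 GB in disk 2; 4 GB remain.
Put 52 GB in disk 3; 12 GB remain.
Put 47 GB in disk 4; 17 GB remain.
Put 43 GB in disk 5; 21 GB remain.
Put 41 GB in disk 6; 23 GB remain.
Put 38 GB in disk 7; 26 GB remain.
Put 33 GB in disk 8; 31 GB remain.
Put 14 GB in disk 4; 3 GB remain.
Put 13 GB in disk 5; 8 GB remain.
Put 12 GB in disk 3; 0 GB remain.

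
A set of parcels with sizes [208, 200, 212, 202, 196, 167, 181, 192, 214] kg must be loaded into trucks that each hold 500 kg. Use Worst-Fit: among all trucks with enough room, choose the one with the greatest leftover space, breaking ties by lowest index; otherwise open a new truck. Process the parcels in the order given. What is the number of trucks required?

5

Put 208 kg in truck 1; 292 kg remain.
Put 200 kg in truck 1; 92 kg remain.
Put 212 kg in truck 2; 288 kg remain.
Put 202 kg in truck 2; 86 kg remain.
Put 196 kg in truck 3; 304 kg remain.
Put 167 kg in truck 3; 137 kg remain.
Put 181 kg in truck 4; 319 kg remain.
Put 192 kg in truck 4; 127 kg remain.
Put 214 kg in truck 5; 286 kg remain.
Final trucks: [208,200] [212,202] [196,167] [181,192] [214].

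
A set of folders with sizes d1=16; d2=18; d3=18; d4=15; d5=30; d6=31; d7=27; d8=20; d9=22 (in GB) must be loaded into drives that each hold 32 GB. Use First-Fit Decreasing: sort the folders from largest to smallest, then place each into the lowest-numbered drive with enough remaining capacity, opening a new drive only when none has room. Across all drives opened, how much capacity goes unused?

Sorted descending: 31, 30, 27, 22, 20, 18, 18, 16, 15.
Put 31 GB in drive 1; 1 GB remain.
Put 30 GB in drive 2; 2 GB remain.
Put 27 GB in drive 3; 5 GB remain.
Put 22 GB in drive 4; 10 GB remain.
Put 20 GB in drive 5; 12 GB remain.
Put 18 GB in drive 6; 14 GB remain.
Put 18 GB in drive 7; 14 GB remain.
Put 16 GB in drive 8; 16 GB remain.
Put 15 GB in drive 8; 1 GB remain.
8 drives × 32 GB = 256 GB; used 197 GB; unused 59 GB.

59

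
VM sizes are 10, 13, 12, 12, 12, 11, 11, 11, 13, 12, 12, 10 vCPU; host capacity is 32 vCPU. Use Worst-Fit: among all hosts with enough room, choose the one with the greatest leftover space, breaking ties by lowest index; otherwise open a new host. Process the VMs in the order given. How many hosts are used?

Put 10 vCPU in host 1; 22 vCPU remain.
Put 13 vCPU in host 1; 9 vCPU remain.
Put 12 vCPU in host 2; 20 vCPU remain.
Put 12 vCPU in host 2; 8 vCPU remain.
Put 12 vCPU in host 3; 20 vCPU remain.
Put 11 vCPU in host 3; 9 vCPU remain.
Put 11 vCPU in host 4; 21 vCPU remain.
Put 11 vCPU in host 4; 10 vCPU remain.
Put 13 vCPU in host 5; 19 vCPU remain.
Put 12 vCPU in host 5; 7 vCPU remain.
Put 12 vCPU in host 6; 20 vCPU remain.
Put 10 vCPU in host 6; 10 vCPU remain.

6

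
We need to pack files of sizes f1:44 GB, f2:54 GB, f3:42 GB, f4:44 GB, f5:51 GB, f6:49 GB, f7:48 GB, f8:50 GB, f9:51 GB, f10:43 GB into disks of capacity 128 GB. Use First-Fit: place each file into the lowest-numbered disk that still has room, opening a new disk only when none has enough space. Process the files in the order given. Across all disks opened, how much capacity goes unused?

Put f1 (44 GB) in disk 1; 84 GB remain.
Put f2 (54 GB) in disk 1; 30 GB remain.
Put f3 (42 GB) in disk 2; 86 GB remain.
Put f4 (44 GB) in disk 2; 42 GB remain.
Put f5 (51 GB) in disk 3; 77 GB remain.
Put f6 (49 GB) in disk 3; 28 GB remain.
Put f7 (48 GB) in disk 4; 80 GB remain.
Put f8 (50 GB) in disk 4; 30 GB remain.
Put f9 (51 GB) in disk 5; 77 GB remain.
Put f10 (43 GB) in disk 5; 34 GB remain.
5 disks × 128 GB = 640 GB; used 476 GB; unused 164 GB.

164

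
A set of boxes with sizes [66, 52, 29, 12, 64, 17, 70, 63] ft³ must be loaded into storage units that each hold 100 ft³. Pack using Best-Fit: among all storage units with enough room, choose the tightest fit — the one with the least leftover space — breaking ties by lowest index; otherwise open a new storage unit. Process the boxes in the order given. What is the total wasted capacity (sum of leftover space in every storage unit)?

127

Put 66 ft³ in storage unit 1; 34 ft³ remain.
Put 52 ft³ in storage unit 2; 48 ft³ remain.
Put 29 ft³ in storage unit 1; 5 ft³ remain.
Put 12 ft³ in storage unit 2; 36 ft³ remain.
Put 64 ft³ in storage unit 3; 36 ft³ remain.
Put 17 ft³ in storage unit 2; 19 ft³ remain.
Put 70 ft³ in storage unit 4; 30 ft³ remain.
Put 63 ft³ in storage unit 5; 37 ft³ remain.
5 storage units × 100 ft³ = 500 ft³; used 373 ft³; unused 127 ft³.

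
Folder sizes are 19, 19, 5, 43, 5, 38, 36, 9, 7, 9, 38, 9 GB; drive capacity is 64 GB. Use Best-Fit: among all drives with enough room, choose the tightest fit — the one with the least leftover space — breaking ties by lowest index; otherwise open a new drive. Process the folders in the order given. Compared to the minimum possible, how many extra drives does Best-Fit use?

1

Best-Fit: [19,19,5,5,9,7] [43,9,9] [38] [36] [38] → 5 drives.
Total size 237 GB; any packing needs at least ⌈237/64⌉ = 4 drives.
An optimal packing achieves that bound: [43,19] [38,19,7] [38,9,9,5] [36,9,5] → 4 drives.
Excess: 5 − 4 = 1.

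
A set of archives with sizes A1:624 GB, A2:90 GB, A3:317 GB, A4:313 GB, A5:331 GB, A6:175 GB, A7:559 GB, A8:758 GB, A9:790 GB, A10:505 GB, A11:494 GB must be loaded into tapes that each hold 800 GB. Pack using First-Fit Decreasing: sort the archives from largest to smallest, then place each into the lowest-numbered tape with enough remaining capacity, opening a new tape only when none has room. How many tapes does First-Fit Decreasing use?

8

Sorted descending: 790, 758, 624, 559, 505, 494, 331, 317, 313, 175, 90.
Put 790 GB in tape 1; 10 GB remain.
Put 758 GB in tape 2; 42 GB remain.
Put 624 GB in tape 3; 176 GB remain.
Put 559 GB in tape 4; 241 GB remain.
Put 505 GB in tape 5; 295 GB remain.
Put 494 GB in tape 6; 306 GB remain.
Put 331 GB in tape 7; 469 GB remain.
Put 317 GB in tape 7; 152 GB remain.
Put 313 GB in tape 8; 487 GB remain.
Put 175 GB in tape 3; 1 GB remain.
Put 90 GB in tape 4; 151 GB remain.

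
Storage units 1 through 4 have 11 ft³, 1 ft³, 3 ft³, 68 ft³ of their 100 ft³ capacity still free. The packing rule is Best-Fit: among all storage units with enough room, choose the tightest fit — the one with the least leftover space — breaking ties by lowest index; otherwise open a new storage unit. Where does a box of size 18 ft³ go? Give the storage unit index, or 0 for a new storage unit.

4

Storage units with room: storage unit 4 (68 ft³).
Tightest fit is storage unit 4 with 68 ft³ free.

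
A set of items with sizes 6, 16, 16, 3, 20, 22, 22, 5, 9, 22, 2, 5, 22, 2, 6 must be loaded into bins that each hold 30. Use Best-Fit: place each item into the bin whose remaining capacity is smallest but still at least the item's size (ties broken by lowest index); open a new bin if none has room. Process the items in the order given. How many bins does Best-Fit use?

7

6 → bin 1 (remaining 24)
16 → bin 1 (remaining 8)
16 → bin 2 (remaining 14)
3 → bin 1 (remaining 5)
20 → bin 3 (remaining 10)
22 → bin 4 (remaining 8)
22 → bin 5 (remaining 8)
5 → bin 1 (remaining 0)
9 → bin 3 (remaining 1)
22 → bin 6 (remaining 8)
2 → bin 4 (remaining 6)
5 → bin 4 (remaining 1)
22 → bin 7 (remaining 8)
2 → bin 5 (remaining 6)
6 → bin 5 (remaining 0)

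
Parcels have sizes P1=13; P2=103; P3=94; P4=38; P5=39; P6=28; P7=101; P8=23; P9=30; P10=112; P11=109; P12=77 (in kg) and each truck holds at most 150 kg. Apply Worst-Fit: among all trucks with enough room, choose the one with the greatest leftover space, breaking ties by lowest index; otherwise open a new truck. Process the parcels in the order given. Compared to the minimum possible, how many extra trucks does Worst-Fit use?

Worst-Fit: [13,103] [94,38] [39,28,23,30] [101] [112] [109] [77] → 7 trucks.
Total size 767 kg; any packing needs at least ⌈767/150⌉ = 6 trucks.
An optimal packing achieves that bound: [112,38] [109,39] [103,30,13] [101,28] [94,23] [77] → 6 trucks.
Excess: 7 − 6 = 1.

1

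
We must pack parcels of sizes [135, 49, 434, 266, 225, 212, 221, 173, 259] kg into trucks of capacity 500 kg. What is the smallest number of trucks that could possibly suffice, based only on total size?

4

Total size = 135 + 49 + 434 + 266 + 225 + 212 + 221 + 173 + 259 = 1974 kg.
⌈1974 / 500⌉ = 4.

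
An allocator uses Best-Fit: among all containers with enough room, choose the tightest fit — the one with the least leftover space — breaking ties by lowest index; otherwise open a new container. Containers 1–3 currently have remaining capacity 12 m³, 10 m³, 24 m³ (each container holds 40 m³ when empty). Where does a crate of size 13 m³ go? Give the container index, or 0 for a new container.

3

Containers with room: container 3 (24 m³).
Tightest fit is container 3 with 24 m³ free.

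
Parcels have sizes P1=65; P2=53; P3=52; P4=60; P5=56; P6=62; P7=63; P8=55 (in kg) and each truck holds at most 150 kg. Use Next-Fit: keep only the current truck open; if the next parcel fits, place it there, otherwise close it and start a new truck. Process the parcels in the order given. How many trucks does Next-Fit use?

4 trucks

truck 1: place P1 (65 kg), 85 kg left
truck 1: place P2 (53 kg), 32 kg left
truck 2: place P3 (52 kg), 98 kg left
truck 2: place P4 (60 kg), 38 kg left
truck 3: place P5 (56 kg), 94 kg left
truck 3: place P6 (62 kg), 32 kg left
truck 4: place P7 (63 kg), 87 kg left
truck 4: place P8 (55 kg), 32 kg left
Final trucks: [65,53] [52,60] [56,62] [63,55].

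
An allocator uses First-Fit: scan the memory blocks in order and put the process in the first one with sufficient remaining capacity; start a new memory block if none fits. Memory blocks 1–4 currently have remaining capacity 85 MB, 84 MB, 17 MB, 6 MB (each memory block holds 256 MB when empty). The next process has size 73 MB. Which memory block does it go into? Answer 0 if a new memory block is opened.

Memory blocks with room: memory block 1 (85 MB), memory block 2 (84 MB).
The first with room is memory block 1.

1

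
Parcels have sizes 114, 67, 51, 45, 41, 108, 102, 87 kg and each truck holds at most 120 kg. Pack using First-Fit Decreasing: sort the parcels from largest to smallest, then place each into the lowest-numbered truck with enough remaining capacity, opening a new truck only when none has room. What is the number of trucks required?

6 trucks

Sorted descending: 114, 108, 102, 87, 67, 51, 45, 41.
114 kg → truck 1 (remaining 6 kg)
108 kg → truck 2 (remaining 12 kg)
102 kg → truck 3 (remaining 18 kg)
87 kg → truck 4 (remaining 33 kg)
67 kg → truck 5 (remaining 53 kg)
51 kg → truck 5 (remaining 2 kg)
45 kg → truck 6 (remaining 75 kg)
41 kg → truck 6 (remaining 34 kg)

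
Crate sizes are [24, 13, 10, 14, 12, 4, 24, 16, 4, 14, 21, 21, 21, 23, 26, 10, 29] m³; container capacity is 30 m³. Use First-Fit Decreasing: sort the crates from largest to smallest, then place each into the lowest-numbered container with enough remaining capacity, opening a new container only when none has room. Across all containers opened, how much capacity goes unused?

Sorted descending: 29, 26, 24, 24, 23, 21, 21, 21, 16, 14, 14, 13, 12, 10, 10, 4, 4.
29 m³ → container 1 (remaining 1 m³)
26 m³ → container 2 (remaining 4 m³)
24 m³ → container 3 (remaining 6 m³)
24 m³ → container 4 (remaining 6 m³)
23 m³ → container 5 (remaining 7 m³)
21 m³ → container 6 (remaining 9 m³)
21 m³ → container 7 (remaining 9 m³)
21 m³ → container 8 (remaining 9 m³)
16 m³ → container 9 (remaining 14 m³)
14 m³ → container 9 (remaining 0 m³)
14 m³ → container 10 (remaining 16 m³)
13 m³ → container 10 (remaining 3 m³)
12 m³ → container 11 (remaining 18 m³)
10 m³ → container 11 (remaining 8 m³)
10 m³ → container 12 (remaining 20 m³)
4 m³ → container 2 (remaining 0 m³)
4 m³ → container 3 (remaining 2 m³)
12 containers × 30 m³ = 360 m³; used 286 m³; unused 74 m³.

74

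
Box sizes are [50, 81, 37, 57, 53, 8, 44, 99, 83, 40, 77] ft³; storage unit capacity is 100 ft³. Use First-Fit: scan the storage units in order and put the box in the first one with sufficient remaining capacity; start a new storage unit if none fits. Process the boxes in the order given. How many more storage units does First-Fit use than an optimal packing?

First-Fit: [50,37,8] [81] [57,40] [53,44] [99] [83] [77] → 7 storage units.
Total size 629 ft³; any packing needs at least ⌈629/100⌉ = 7 storage units.
So 7 is already optimal.

0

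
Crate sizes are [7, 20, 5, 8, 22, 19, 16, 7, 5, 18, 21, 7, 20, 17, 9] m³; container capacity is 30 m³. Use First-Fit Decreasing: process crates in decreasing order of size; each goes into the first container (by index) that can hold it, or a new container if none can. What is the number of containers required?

Sorted descending: 22, 21, 20, 20, 19, 18, 17, 16, 9, 8, 7, 7, 7, 5, 5.
container 1: place 22 m³, 8 m³ left
container 2: place 21 m³, 9 m³ left
container 3: place 20 m³, 10 m³ left
container 4: place 20 m³, 10 m³ left
container 5: place 19 m³, 11 m³ left
container 6: place 18 m³, 12 m³ left
container 7: place 17 m³, 13 m³ left
container 8: place 16 m³, 14 m³ left
container 2: place 9 m³, 0 m³ left
container 1: place 8 m³, 0 m³ left
container 3: place 7 m³, 3 m³ left
container 4: place 7 m³, 3 m³ left
container 5: place 7 m³, 4 m³ left
container 6: place 5 m³, 7 m³ left
container 6: place 5 m³, 2 m³ left
Final containers: [22,8] [21,9] [20,7] [20,7] [19,7] [18,5,5] [17] [16].

8 containers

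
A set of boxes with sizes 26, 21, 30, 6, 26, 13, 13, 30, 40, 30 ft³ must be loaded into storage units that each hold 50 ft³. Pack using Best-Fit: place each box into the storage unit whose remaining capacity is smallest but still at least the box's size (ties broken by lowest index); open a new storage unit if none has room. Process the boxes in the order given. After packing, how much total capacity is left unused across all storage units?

65

Put 26 ft³ in storage unit 1; 24 ft³ remain.
Put 21 ft³ in storage unit 1; 3 ft³ remain.
Put 30 ft³ in storage unit 2; 20 ft³ remain.
Put 6 ft³ in storage unit 2; 14 ft³ remain.
Put 26 ft³ in storage unit 3; 24 ft³ remain.
Put 13 ft³ in storage unit 2; 1 ft³ remain.
Put 13 ft³ in storage unit 3; 11 ft³ remain.
Put 30 ft³ in storage unit 4; 20 ft³ remain.
Put 40 ft³ in storage unit 5; 10 ft³ remain.
Put 30 ft³ in storage unit 6; 20 ft³ remain.
6 storage units × 50 ft³ = 300 ft³; used 235 ft³; unused 65 ft³.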